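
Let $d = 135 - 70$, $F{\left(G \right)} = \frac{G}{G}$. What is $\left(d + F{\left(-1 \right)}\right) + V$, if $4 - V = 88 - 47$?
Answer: $29$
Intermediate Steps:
$F{\left(G \right)} = 1$
$d = 65$ ($d = 135 - 70 = 65$)
$V = -37$ ($V = 4 - \left(88 - 47\right) = 4 - 41 = -37$)
$\left(d + F{\left(-1 \right)}\right) + V = \left(65 + 1\right) - 37 = 66 - 37 = 29$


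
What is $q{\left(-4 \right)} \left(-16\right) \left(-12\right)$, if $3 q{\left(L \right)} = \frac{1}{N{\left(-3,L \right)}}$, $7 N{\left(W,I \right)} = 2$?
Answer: $224$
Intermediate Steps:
$N{\left(W,I \right)} = \frac{2}{7}$ ($N{\left(W,I \right)} = \frac{1}{7} \cdot 2 = \frac{2}{7}$)
$q{\left(L \right)} = \frac{7}{6}$ ($q{\left(L \right)} = \frac{1}{3 \cdot \frac{2}{7}} = \frac{1}{3} \cdot \frac{7}{2} = \frac{7}{6}$)
$q{\left(-4 \right)} \left(-16\right) \left(-12\right) = \frac{7}{6} \left(-16\right) \left(-12\right) = \left(- \frac{56}{3}\right) \left(-12\right) = 224$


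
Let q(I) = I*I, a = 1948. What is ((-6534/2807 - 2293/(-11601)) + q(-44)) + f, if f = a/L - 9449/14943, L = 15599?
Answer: 4891751850367288408/2530178373006333 ≈ 1933.4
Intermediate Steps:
q(I) = I**2
f = -118285987/233095857 (f = 1948/15599 - 9449/14943 = -118285987/233095857 ≈ -0.50746)
((-6534/2807 - 2293/(-11601)) + q(-44)) + f = ((-6534/2807 - 2293/(-11601)) + (-44)**2) - 118285987/233095857 = ((-6534*1/2807 - 2293*(-1/11601)) + 1936) - 118285987/233095857 = ((-6534/2807 + 2293/11601) + 1936) - 118285987/233095857 = (-69364483/32564007 + 1936) - 118285987/233095857 = 62974553069/32564007 - 118285987/233095857 = 4891751850367288408/2530178373006333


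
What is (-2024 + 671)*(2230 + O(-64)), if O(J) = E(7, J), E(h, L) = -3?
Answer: -3013131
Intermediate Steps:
O(J) = -3
(-2024 + 671)*(2230 + O(-64)) = (-2024 + 671)*(2230 - 3) = -1353*2227 = -3013131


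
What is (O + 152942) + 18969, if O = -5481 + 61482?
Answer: 227912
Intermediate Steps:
O = 56001
(O + 152942) + 18969 = (56001 + 152942) + 18969 = 208943 + 18969 = 227912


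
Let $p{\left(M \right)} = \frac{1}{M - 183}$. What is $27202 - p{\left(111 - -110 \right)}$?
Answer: $\frac{1033675}{38} \approx 27202.0$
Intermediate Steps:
$p{\left(M \right)} = \frac{1}{-183 + M}$
$27202 - p{\left(111 - -110 \right)} = 27202 - \frac{1}{-183 + \left(111 - -110\right)} = 27202 - \frac{1}{-183 + \left(111 + 110\right)} = 27202 - \frac{1}{-183 + 221} = 27202 - \frac{1}{38} = \frac{1033675}{38}$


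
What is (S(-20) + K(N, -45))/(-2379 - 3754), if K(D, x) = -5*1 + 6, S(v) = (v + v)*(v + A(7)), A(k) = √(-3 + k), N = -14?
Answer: -721/6133 ≈ -0.11756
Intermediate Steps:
S(v) = 2*v*(2 + v) (S(v) = (v + v)*(v + √(-3 + 7)) = (2*v)*(v + √4) = (2*v)*(v + 2) = (2*v)*(2 + v) = 2*v*(2 + v))
K(D, x) = 1 (K(D, x) = -5 + 6 = 1)
(S(-20) + K(N, -45))/(-2379 - 3754) = (2*(-20)*(2 - 20) + 1)/(-2379 - 3754) = (2*(-20)*(-18) + 1)/(-6133) = (720 + 1)*(-1/6133) = 721*(-1/6133) = -721/6133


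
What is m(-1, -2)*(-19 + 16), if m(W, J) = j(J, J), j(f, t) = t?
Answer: 6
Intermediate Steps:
m(W, J) = J
m(-1, -2)*(-19 + 16) = -2*(-19 + 16) = -2*(-3) = 6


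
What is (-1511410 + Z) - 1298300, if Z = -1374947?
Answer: -4184657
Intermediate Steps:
(-1511410 + Z) - 1298300 = (-1511410 - 1374947) - 1298300 = -2886357 - 1298300 = -4184657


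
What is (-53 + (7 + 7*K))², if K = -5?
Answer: 6561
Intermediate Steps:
(-53 + (7 + 7*K))² = (-53 + (7 + 7*(-5)))² = (-53 + (7 - 35))² = (-53 - 28)² = (-81)² = 6561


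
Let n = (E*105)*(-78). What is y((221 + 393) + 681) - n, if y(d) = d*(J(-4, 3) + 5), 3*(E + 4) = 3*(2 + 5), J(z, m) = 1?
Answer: 32340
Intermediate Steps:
E = 3 (E = -4 + (3*(2 + 5))/3 = -4 + (3*7)/3 = -4 + (⅓)*21 = -4 + 7 = 3)
y(d) = 6*d (y(d) = d*(1 + 5) = d*6 = 6*d)
n = -24570 (n = (3*105)*(-78) = 315*(-78) = -24570)
y((221 + 393) + 681) - n = 6*((221 + 393) + 681) - 1*(-24570) = 6*(614 + 681) + 24570 = 6*1295 + 24570 = 7770 + 24570 = 32340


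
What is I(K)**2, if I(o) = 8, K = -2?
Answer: 64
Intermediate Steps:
I(K)**2 = 8**2 = 64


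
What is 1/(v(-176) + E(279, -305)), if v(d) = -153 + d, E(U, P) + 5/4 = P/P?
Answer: -4/1317 ≈ -0.0030372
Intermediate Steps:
E(U, P) = -¼ (E(U, P) = -5/4 + P/P = -5/4 + 1 = -¼)
1/(v(-176) + E(279, -305)) = 1/((-153 - 176) - ¼) = 1/(-329 - ¼) = 1/(-1317/4) = -4/1317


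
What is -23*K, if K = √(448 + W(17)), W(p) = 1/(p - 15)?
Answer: -23*√1794/2 ≈ -487.09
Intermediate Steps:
W(p) = 1/(-15 + p)
K = √1794/2 (K = √(448 + 1/(-15 + 17)) = √(448 + 1/2) = √(448 + ½) = √(897/2) = √1794/2 ≈ 21.178)
-23*K = -23*√1794/2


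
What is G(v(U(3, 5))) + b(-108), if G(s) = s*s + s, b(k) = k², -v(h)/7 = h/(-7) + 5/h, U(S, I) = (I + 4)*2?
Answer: 3867859/324 ≈ 11938.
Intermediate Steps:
U(S, I) = 8 + 2*I (U(S, I) = (4 + I)*2 = 8 + 2*I)
v(h) = h - 35/h (v(h) = -7*(h/(-7) + 5/h) = -7*(h*(-⅐) + 5/h) = -7*(-h/7 + 5/h) = -7*(5/h - h/7) = h - 35/h)
G(s) = s + s² (G(s) = s² + s = s + s²)
G(v(U(3, 5))) + b(-108) = ((8 + 2*5) - 35/(8 + 2*5))*(1 + ((8 + 2*5) - 35/(8 + 2*5))) + (-108)² = ((8 + 10) - 35/(8 + 10))*(1 + ((8 + 10) - 35/(8 + 10))) + 11664 = (18 - 35/18)*(1 + (18 - 35/18)) + 11664 = 289*(1 + 289/18)/18 + 11664 = (289/18)*(307/18) + 11664 = 88723/324 + 11664 = 3867859/324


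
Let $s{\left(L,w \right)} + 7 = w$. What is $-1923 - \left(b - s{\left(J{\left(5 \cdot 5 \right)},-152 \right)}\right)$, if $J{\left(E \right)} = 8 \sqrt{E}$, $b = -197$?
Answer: $-1885$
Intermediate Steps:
$s{\left(L,w \right)} = -7 + w$
$-1923 - \left(b - s{\left(J{\left(5 \cdot 5 \right)},-152 \right)}\right) = -1923 - -38 = -1923 + \left(-159 + 197\right) = -1923 + 38 = -1885$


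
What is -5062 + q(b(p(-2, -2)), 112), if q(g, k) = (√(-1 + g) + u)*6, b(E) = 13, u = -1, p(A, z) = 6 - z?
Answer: -5068 + 12*√3 ≈ -5047.2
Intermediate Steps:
q(g, k) = -6 + 6*√(-1 + g) (q(g, k) = (√(-1 + g) - 1)*6 = (-1 + √(-1 + g))*6 = -6 + 6*√(-1 + g))
-5062 + q(b(p(-2, -2)), 112) = -5062 + (-6 + 6*√(-1 + 13)) = -5062 + (-6 + 6*√12) = -5062 + (-6 + 6*(2*√3)) = -5062 + (-6 + 12*√3) = -5068 + 12*√3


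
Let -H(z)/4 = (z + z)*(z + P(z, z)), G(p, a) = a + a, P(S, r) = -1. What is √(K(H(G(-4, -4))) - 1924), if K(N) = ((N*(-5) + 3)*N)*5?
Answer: 2*I*√2076241 ≈ 2881.8*I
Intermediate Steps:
G(p, a) = 2*a
H(z) = -8*z*(-1 + z) (H(z) = -4*(z + z)*(z - 1) = -4*2*z*(-1 + z) = -8*z*(-1 + z))
K(N) = 5*N*(3 - 5*N) (K(N) = ((-5*N + 3)*N)*5 = ((3 - 5*N)*N)*5 = (N*(3 - 5*N))*5 = 5*N*(3 - 5*N))
√(K(H(G(-4, -4))) - 1924) = √(5*(8*(2*(-4))*(1 - 2*(-4)))*(3 - 40*2*(-4)*(1 - 2*(-4))) - 1924) = √(5*(8*(-8)*(1 - 1*(-8)))*(3 - 40*(-8)*(1 - 1*(-8))) - 1924) = √(5*(8*(-8)*(1 + 8))*(3 - 40*(-8)*(1 + 8)) - 1924) = √(5*(8*(-8)*9)*(3 - 40*(-8)*9) - 1924) = √(5*(-576)*(3 - 5*(-576)) - 1924) = √(5*(-576)*(3 + 2880) - 1924) = √(5*(-576)*2883 - 1924) = √(-8303040 - 1924) = √(-8304964) = 2*I*√2076241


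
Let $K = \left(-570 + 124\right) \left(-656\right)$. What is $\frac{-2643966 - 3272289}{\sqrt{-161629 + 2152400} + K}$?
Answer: $- \frac{115396948192}{5706581667} + \frac{394417 \sqrt{1990771}}{5706581667} \approx -20.124$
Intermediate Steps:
$K = 292576$ ($K = \left(-446\right) \left(-656\right) = 292576$)
$\frac{-2643966 - 3272289}{\sqrt{-161629 + 2152400} + K} = \frac{-2643966 - 3272289}{\sqrt{-161629 + 2152400} + 292576} = - \frac{5916255}{\sqrt{1990771} + 292576} = - \frac{5916255}{292576 + \sqrt{1990771}}$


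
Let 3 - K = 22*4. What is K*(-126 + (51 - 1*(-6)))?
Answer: 5865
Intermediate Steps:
K = -85 (K = 3 - 22*4 = 3 - 1*88 = 3 - 88 = -85)
K*(-126 + (51 - 1*(-6))) = -85*(-126 + (51 - 1*(-6))) = -85*(-126 + (51 + 6)) = -85*(-126 + 57) = -85*(-69) = 5865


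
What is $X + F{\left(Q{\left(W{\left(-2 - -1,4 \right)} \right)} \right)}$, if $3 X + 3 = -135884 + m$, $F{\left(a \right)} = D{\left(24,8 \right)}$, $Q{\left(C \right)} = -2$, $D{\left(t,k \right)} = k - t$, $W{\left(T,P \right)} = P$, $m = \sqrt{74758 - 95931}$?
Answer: $- \frac{135935}{3} + \frac{i \sqrt{21173}}{3} \approx -45312.0 + 48.503 i$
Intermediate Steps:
$m = i \sqrt{21173}$ ($m = \sqrt{-21173} = i \sqrt{21173} \approx 145.51 i$)
$F{\left(a \right)} = -16$ ($F{\left(a \right)} = 8 - 24 = -16$)
$X = - \frac{135887}{3} + \frac{i \sqrt{21173}}{3}$ ($X = -1 + \frac{-135884 + i \sqrt{21173}}{3} = -1 - \left(\frac{135884}{3} - \frac{i \sqrt{21173}}{3}\right) = - \frac{135887}{3} + \frac{i \sqrt{21173}}{3} \approx -45296.0 + 48.503 i$)
$X + F{\left(Q{\left(W{\left(-2 - -1,4 \right)} \right)} \right)} = \left(- \frac{135887}{3} + \frac{i \sqrt{21173}}{3}\right) - 16 = - \frac{135935}{3} + \frac{i \sqrt{21173}}{3}$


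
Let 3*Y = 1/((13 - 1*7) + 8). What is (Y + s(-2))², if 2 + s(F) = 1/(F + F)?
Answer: 34969/7056 ≈ 4.9559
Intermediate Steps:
s(F) = -2 + 1/(2*F) (s(F) = -2 + 1/(F + F) = -2 + 1/(2*F))
Y = 1/42 (Y = 1/(3*((13 - 1*7) + 8)) = 1/(3*((13 - 7) + 8)) = 1/(3*(6 + 8)) = (⅓)/14 = (⅓)*(1/14) = 1/42 ≈ 0.023810)
(Y + s(-2))² = (1/42 + (-2 + (½)/(-2)))² = (1/42 + (-2 + (½)*(-½)))² = (1/42 + (-2 - ¼))² = (1/42 - 9/4)² = (-187/84)² = 34969/7056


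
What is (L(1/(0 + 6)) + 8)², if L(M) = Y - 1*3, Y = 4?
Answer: 81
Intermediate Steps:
L(M) = 1 (L(M) = 4 - 1*3 = 4 - 3 = 1)
(L(1/(0 + 6)) + 8)² = (1 + 8)² = 9² = 81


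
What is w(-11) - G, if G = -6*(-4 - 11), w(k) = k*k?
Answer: 31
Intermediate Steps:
w(k) = k²
G = 90 (G = -6*(-15) = 90)
w(-11) - G = (-11)² - 1*90 = 121 - 90 = 31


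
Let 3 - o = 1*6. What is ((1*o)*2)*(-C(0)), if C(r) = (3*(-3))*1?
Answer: -54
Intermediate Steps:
o = -3 (o = 3 - 6 = -3)
C(r) = -9 (C(r) = -9*1 = -9)
((1*o)*2)*(-C(0)) = ((1*(-3))*2)*(-1*(-9)) = -3*2*9 = -6*9 = -54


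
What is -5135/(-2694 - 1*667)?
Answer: 5135/3361 ≈ 1.5278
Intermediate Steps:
-5135/(-2694 - 1*667) = -5135/(-2694 - 667) = -5135/(-3361) = -5135*(-1/3361) = 5135/3361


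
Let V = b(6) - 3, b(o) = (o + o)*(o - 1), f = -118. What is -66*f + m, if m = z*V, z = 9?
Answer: 8301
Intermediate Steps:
b(o) = 2*o*(-1 + o) (b(o) = (2*o)*(-1 + o) = 2*o*(-1 + o))
V = 57 (V = 2*6*(-1 + 6) - 3 = 2*6*5 - 3 = 60 - 3 = 57)
m = 513 (m = 9*57 = 513)
-66*f + m = -66*(-118) + 513 = 7788 + 513 = 8301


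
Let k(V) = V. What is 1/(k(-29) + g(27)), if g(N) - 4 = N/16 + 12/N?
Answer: -144/3293 ≈ -0.043729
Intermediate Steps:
g(N) = 4 + 12/N + N/16 (g(N) = 4 + (N/16 + 12/N) = 4 + (12/N + N/16) = 4 + 12/N + N/16)
1/(k(-29) + g(27)) = 1/(-29 + (4 + 12/27 + (1/16)*27)) = 1/(-29 + (4 + 12*(1/27) + 27/16)) = 1/(-29 + (4 + 4/9 + 27/16)) = 1/(-29 + 883/144) = 1/(-3293/144) = -144/3293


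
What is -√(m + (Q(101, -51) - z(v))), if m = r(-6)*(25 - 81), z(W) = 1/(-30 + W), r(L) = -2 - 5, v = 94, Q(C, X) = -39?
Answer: -√22591/8 ≈ -18.788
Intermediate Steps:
r(L) = -7
m = 392 (m = -7*(25 - 81) = -7*(-56) = 392)
-√(m + (Q(101, -51) - z(v))) = -√(392 + (-39 - 1/(-30 + 94))) = -√(392 + (-39 - 1/64)) = -√(392 - 2497/64) = -√(22591/64) = -√22591/8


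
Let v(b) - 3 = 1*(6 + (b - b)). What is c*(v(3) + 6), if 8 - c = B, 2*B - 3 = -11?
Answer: 180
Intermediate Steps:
B = -4 (B = 3/2 + (1/2)*(-11) = 3/2 - 11/2 = -4)
v(b) = 9 (v(b) = 3 + 1*(6 + (b - b)) = 3 + 1*(6 + 0) = 3 + 1*6 = 3 + 6 = 9)
c = 12 (c = 8 - 1*(-4) = 8 + 4 = 12)
c*(v(3) + 6) = 12*(9 + 6) = 12*15 = 180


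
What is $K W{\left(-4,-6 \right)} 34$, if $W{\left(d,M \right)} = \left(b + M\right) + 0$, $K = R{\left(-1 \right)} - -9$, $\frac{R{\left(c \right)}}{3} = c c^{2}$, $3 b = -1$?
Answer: $-1292$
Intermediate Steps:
$b = - \frac{1}{3}$ ($b = \frac{1}{3} \left(-1\right) = - \frac{1}{3} \approx -0.33333$)
$R{\left(c \right)} = 3 c^{3}$ ($R{\left(c \right)} = 3 c c^{2} = 3 c^{3}$)
$K = 6$ ($K = 3 \left(-1\right)^{3} - -9 = 3 \left(-1\right) + 9 = -3 + 9 = 6$)
$W{\left(d,M \right)} = - \frac{1}{3} + M$ ($W{\left(d,M \right)} = \left(- \frac{1}{3} + M\right) + 0 = - \frac{1}{3} + M$)
$K W{\left(-4,-6 \right)} 34 = 6 \left(- \frac{1}{3} - 6\right) 34 = 6 \left(- \frac{19}{3}\right) 34 = \left(-38\right) 34 = -1292$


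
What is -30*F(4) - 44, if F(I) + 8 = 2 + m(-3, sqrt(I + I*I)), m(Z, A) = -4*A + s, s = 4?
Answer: 16 + 240*sqrt(5) ≈ 552.66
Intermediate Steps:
m(Z, A) = 4 - 4*A (m(Z, A) = -4*A + 4 = 4 - 4*A)
F(I) = -2 - 4*sqrt(I + I**2) (F(I) = -8 + (2 + (4 - 4*sqrt(I + I*I))) = -8 + (2 + (4 - 4*sqrt(I + I**2))) = -8 + (6 - 4*sqrt(I + I**2)) = -2 - 4*sqrt(I + I**2))
-30*F(4) - 44 = -30*(-2 - 4*2*sqrt(1 + 4)) - 44 = -30*(-2 - 4*2*sqrt(5)) - 44 = -30*(-2 - 8*sqrt(5)) - 44 = (60 + 240*sqrt(5)) - 44 = 16 + 240*sqrt(5)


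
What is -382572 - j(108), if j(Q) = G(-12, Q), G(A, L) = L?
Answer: -382680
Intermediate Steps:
j(Q) = Q
-382572 - j(108) = -382572 - 1*108 = -382572 - 108 = -382680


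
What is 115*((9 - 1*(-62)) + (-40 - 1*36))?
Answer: -575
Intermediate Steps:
115*((9 - 1*(-62)) + (-40 - 1*36)) = 115*((9 + 62) + (-40 - 36)) = 115*(71 - 76) = 115*(-5) = -575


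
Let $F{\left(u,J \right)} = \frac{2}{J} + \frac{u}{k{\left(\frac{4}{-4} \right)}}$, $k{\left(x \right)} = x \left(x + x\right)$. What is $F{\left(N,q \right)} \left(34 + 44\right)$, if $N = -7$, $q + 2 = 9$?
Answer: $- \frac{1755}{7} \approx -250.71$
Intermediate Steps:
$q = 7$ ($q = -2 + 9 = 7$)
$k{\left(x \right)} = 2 x^{2}$ ($k{\left(x \right)} = x 2 x = 2 x^{2}$)
$F{\left(u,J \right)} = \frac{u}{2} + \frac{2}{J}$ ($F{\left(u,J \right)} = \frac{2}{J} + \frac{u}{2 \left(\frac{4}{-4}\right)^{2}} = \frac{2}{J} + \frac{u}{2 \left(4 \left(- \frac{1}{4}\right)\right)^{2}} = \frac{2}{J} + \frac{u}{2 \left(-1\right)^{2}} = \frac{2}{J} + \frac{u}{2 \cdot 1} = \frac{2}{J} + \frac{u}{2} = \frac{u}{2} + \frac{2}{J}$)
$F{\left(N,q \right)} \left(34 + 44\right) = \left(\frac{1}{2} \left(-7\right) + \frac{2}{7}\right) \left(34 + 44\right) = \left(- \frac{7}{2} + 2 \cdot \frac{1}{7}\right) 78 = \left(- \frac{7}{2} + \frac{2}{7}\right) 78 = \left(- \frac{45}{14}\right) 78 = - \frac{1755}{7}$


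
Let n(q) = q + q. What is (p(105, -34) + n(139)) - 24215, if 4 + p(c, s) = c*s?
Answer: -27511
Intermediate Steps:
p(c, s) = -4 + c*s
n(q) = 2*q
(p(105, -34) + n(139)) - 24215 = ((-4 + 105*(-34)) + 2*139) - 24215 = ((-4 - 3570) + 278) - 24215 = (-3574 + 278) - 24215 = -3296 - 24215 = -27511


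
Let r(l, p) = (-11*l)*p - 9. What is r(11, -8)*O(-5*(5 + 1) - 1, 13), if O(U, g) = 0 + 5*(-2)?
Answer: -9590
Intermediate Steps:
r(l, p) = -9 - 11*l*p (r(l, p) = -11*l*p - 9 = -9 - 11*l*p)
O(U, g) = -10 (O(U, g) = 0 - 10 = -10)
r(11, -8)*O(-5*(5 + 1) - 1, 13) = (-9 - 11*11*(-8))*(-10) = (-9 + 968)*(-10) = 959*(-10) = -9590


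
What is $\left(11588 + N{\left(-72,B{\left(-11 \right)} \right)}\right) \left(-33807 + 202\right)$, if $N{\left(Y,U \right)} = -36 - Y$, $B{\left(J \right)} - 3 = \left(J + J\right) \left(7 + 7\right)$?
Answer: $-390624520$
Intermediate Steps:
$B{\left(J \right)} = 3 + 28 J$ ($B{\left(J \right)} = 3 + \left(J + J\right) \left(7 + 7\right) = 3 + 2 J 14 = 3 + 28 J$)
$\left(11588 + N{\left(-72,B{\left(-11 \right)} \right)}\right) \left(-33807 + 202\right) = \left(11588 - -36\right) \left(-33807 + 202\right) = \left(11588 + \left(-36 + 72\right)\right) \left(-33605\right) = \left(11588 + 36\right) \left(-33605\right) = 11624 \left(-33605\right) = -390624520$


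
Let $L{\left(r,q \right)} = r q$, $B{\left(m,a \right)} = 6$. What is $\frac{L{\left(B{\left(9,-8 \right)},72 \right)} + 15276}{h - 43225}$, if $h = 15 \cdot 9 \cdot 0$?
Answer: $- \frac{2244}{6175} \approx -0.3634$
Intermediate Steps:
$h = 0$ ($h = 135 \cdot 0 = 0$)
$L{\left(r,q \right)} = q r$
$\frac{L{\left(B{\left(9,-8 \right)},72 \right)} + 15276}{h - 43225} = \frac{72 \cdot 6 + 15276}{0 - 43225} = \frac{432 + 15276}{-43225} = 15708 \left(- \frac{1}{43225}\right) = - \frac{2244}{6175}$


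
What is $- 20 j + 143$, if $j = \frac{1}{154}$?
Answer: $\frac{11001}{77} \approx 142.87$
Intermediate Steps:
$j = \frac{1}{154} \approx 0.0064935$
$- 20 j + 143 = \left(-20\right) \frac{1}{154} + 143 = - \frac{10}{77} + 143 = \frac{11001}{77}$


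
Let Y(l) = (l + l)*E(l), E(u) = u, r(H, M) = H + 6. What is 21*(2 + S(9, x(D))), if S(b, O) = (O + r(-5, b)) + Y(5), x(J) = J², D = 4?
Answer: 1449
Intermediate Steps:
r(H, M) = 6 + H
Y(l) = 2*l² (Y(l) = (l + l)*l = (2*l)*l = 2*l²)
S(b, O) = 51 + O (S(b, O) = (O + (6 - 5)) + 2*5² = (O + 1) + 2*25 = (1 + O) + 50 = 51 + O)
21*(2 + S(9, x(D))) = 21*(2 + (51 + 4²)) = 21*(2 + (51 + 16)) = 21*(2 + 67) = 21*69 = 1449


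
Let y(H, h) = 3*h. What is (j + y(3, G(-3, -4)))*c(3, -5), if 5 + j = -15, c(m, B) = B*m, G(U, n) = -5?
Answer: 525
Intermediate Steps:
j = -20 (j = -5 - 15 = -20)
(j + y(3, G(-3, -4)))*c(3, -5) = (-20 + 3*(-5))*(-5*3) = (-20 - 15)*(-15) = -35*(-15) = 525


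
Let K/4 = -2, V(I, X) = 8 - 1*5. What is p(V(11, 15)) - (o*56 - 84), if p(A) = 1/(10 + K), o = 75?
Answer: -8231/2 ≈ -4115.5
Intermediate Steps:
V(I, X) = 3 (V(I, X) = 8 - 5 = 3)
K = -8 (K = 4*(-2) = -8)
p(A) = 1/2 (p(A) = 1/(10 - 8) = 1/2)
p(V(11, 15)) - (o*56 - 84) = 1/2 - (75*56 - 84) = 1/2 - (4200 - 84) = 1/2 - 1*4116 = 1/2 - 4116 = -8231/2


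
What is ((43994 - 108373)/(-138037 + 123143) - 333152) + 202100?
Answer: -1951824109/14894 ≈ -1.3105e+5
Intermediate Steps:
((43994 - 108373)/(-138037 + 123143) - 333152) + 202100 = (-64379/(-14894) - 333152) + 202100 = (-64379*(-1/14894) - 333152) + 202100 = (64379/14894 - 333152) + 202100 = -4961901509/14894 + 202100 = -1951824109/14894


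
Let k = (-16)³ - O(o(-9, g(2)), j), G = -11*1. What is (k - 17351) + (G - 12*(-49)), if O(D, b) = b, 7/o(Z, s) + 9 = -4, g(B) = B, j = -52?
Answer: -20818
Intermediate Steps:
o(Z, s) = -7/13 (o(Z, s) = 7/(-9 - 4) = 7/(-13) = 7*(-1/13) = -7/13)
G = -11
k = -4044 (k = (-16)³ - 1*(-52) = -4096 + 52 = -4044)
(k - 17351) + (G - 12*(-49)) = (-4044 - 17351) + (-11 - 12*(-49)) = -21395 + (-11 + 588) = -21395 + 577 = -20818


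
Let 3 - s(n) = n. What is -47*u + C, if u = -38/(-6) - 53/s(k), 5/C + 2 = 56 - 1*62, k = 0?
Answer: 12769/24 ≈ 532.04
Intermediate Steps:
C = -5/8 (C = 5/(-2 + (56 - 1*62)) = 5/(-2 + (56 - 62)) = 5/(-2 - 6) = 5/(-8) = 5*(-1/8) = -5/8 ≈ -0.62500)
s(n) = 3 - n
u = -34/3 (u = -38/(-6) - 53/(3 - 1*0) = -38*(-1/6) - 53/(3 + 0) = 19/3 - 53/3 = -34/3 ≈ -11.333)
-47*u + C = -47*(-34/3) - 5/8 = 1598/3 - 5/8 = 12769/24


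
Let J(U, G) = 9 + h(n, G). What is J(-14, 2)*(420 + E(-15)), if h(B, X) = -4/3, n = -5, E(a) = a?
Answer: 3105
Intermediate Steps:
h(B, X) = -4/3 (h(B, X) = -4*⅓ = -4/3)
J(U, G) = 23/3 (J(U, G) = 9 - 4/3 = 23/3)
J(-14, 2)*(420 + E(-15)) = 23*(420 - 15)/3 = (23/3)*405 = 3105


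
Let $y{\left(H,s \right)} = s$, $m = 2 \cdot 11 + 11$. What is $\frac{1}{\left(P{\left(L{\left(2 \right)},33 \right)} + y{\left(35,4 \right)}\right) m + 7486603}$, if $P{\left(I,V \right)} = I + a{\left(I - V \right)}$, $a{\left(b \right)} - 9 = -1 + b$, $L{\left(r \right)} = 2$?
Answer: $\frac{1}{7486042} \approx 1.3358 \cdot 10^{-7}$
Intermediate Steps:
$m = 33$ ($m = 22 + 11 = 33$)
$a{\left(b \right)} = 8 + b$ ($a{\left(b \right)} = 9 + \left(-1 + b\right) = 8 + b$)
$P{\left(I,V \right)} = 8 - V + 2 I$ ($P{\left(I,V \right)} = I + \left(8 + \left(I - V\right)\right) = I + \left(8 + I - V\right) = 8 - V + 2 I$)
$\frac{1}{\left(P{\left(L{\left(2 \right)},33 \right)} + y{\left(35,4 \right)}\right) m + 7486603} = \frac{1}{\left(\left(8 - 33 + 2 \cdot 2\right) + 4\right) 33 + 7486603} = \frac{1}{\left(\left(8 - 33 + 4\right) + 4\right) 33 + 7486603} = \frac{1}{\left(-21 + 4\right) 33 + 7486603} = \frac{1}{\left(-17\right) 33 + 7486603} = \frac{1}{-561 + 7486603} = \frac{1}{7486042}$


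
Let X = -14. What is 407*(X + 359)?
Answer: 140415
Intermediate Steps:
407*(X + 359) = 407*(-14 + 359) = 407*345 = 140415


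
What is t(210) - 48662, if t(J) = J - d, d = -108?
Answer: -48344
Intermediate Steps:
t(J) = 108 + J (t(J) = J - 1*(-108) = J + 108 = 108 + J)
t(210) - 48662 = (108 + 210) - 48662 = 318 - 48662 = -48344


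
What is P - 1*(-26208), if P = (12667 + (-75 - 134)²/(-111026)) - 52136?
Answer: -1472359467/111026 ≈ -13261.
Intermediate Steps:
P = -4382128875/111026 (P = (12667 + (-209)²*(-1/111026)) - 52136 = (12667 + 43681*(-1/111026)) - 52136 = (12667 - 43681/111026) - 52136 = 1406322661/111026 - 52136 = -4382128875/111026 ≈ -39469.)
P - 1*(-26208) = -4382128875/111026 - 1*(-26208) = -4382128875/111026 + 26208 = -1472359467/111026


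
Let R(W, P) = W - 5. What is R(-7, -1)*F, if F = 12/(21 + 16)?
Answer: -144/37 ≈ -3.8919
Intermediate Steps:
R(W, P) = -5 + W
F = 12/37 ≈ 0.32432
R(-7, -1)*F = (-5 - 7)*(12/37) = -12*12/37 = -144/37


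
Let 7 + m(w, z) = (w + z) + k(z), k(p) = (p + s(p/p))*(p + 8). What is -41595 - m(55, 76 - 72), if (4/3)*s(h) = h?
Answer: -41704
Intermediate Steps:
s(h) = 3*h/4
k(p) = (8 + p)*(3/4 + p) (k(p) = (p + 3*(p/p)/4)*(p + 8) = (p + (3/4)*1)*(8 + p) = (p + 3/4)*(8 + p) = (3/4 + p)*(8 + p) = (8 + p)*(3/4 + p))
m(w, z) = -1 + w + z**2 + 39*z/4 (m(w, z) = -7 + ((w + z) + (6 + z**2 + 35*z/4)) = -7 + (6 + w + z**2 + 39*z/4) = -1 + w + z**2 + 39*z/4)
-41595 - m(55, 76 - 72) = -41595 - (-1 + 55 + (76 - 72)**2 + 39*(76 - 72)/4) = -41595 - (-1 + 55 + 4**2 + (39/4)*4) = -41595 - (-1 + 55 + 16 + 39) = -41595 - 1*109 = -41595 - 109 = -41704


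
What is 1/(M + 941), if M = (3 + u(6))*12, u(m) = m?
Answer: 1/1049 ≈ 0.00095329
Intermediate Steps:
M = 108 (M = (3 + 6)*12 = 9*12 = 108)
1/(M + 941) = 1/(108 + 941) = 1/1049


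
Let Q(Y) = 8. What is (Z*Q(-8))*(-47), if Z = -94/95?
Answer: 35344/95 ≈ 372.04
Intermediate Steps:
Z = -94/95 (Z = -94*1/95 = -94/95 ≈ -0.98947)
(Z*Q(-8))*(-47) = -94/95*8*(-47) = -752/95*(-47) = 35344/95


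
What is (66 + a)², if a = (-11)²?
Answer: 34969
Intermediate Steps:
a = 121
(66 + a)² = (66 + 121)² = 187² = 34969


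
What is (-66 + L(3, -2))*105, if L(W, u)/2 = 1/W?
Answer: -6860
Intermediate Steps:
L(W, u) = 2/W
(-66 + L(3, -2))*105 = (-66 + 2/3)*105 = (-66 + 2*(⅓))*105 = (-66 + ⅔)*105 = -196/3*105 = -6860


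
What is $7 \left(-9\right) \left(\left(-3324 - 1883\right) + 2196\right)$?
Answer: $189693$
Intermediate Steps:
$7 \left(-9\right) \left(\left(-3324 - 1883\right) + 2196\right) = - 63 \left(-5207 + 2196\right) = \left(-63\right) \left(-3011\right) = 189693$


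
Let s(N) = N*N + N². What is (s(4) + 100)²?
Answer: 17424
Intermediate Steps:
s(N) = 2*N² (s(N) = N² + N² = 2*N²)
(s(4) + 100)² = (2*4² + 100)² = (2*16 + 100)² = (32 + 100)² = 132² = 17424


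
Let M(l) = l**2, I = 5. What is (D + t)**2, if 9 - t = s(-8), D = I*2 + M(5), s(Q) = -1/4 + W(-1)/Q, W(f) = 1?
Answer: 126025/64 ≈ 1969.1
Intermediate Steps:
s(Q) = -1/4 + 1/Q
D = 35 (D = 5*2 + 5**2 = 10 + 25 = 35)
t = 75/8 (t = 9 - (4 - 1*(-8))/(4*(-8)) = 9 - (-1)*(4 + 8)/(4*8) = 9 - (-1)*12/(4*8) = 9 - 1*(-3/8) = 9 + 3/8 = 75/8 ≈ 9.3750)
(D + t)**2 = (35 + 75/8)**2 = (355/8)**2 = 126025/64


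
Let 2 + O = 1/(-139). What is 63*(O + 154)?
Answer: 1331001/139 ≈ 9575.5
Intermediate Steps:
O = -279/139 (O = -2 + 1/(-139) = -2 - 1/139 = -279/139 ≈ -2.0072)
63*(O + 154) = 63*(-279/139 + 154) = 63*(21127/139) = 1331001/139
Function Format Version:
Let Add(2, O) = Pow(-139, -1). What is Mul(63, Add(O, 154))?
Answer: Rational(1331001, 139) ≈ 9575.5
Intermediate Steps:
O = Rational(-279, 139) (O = Add(-2, Pow(-139, -1)) = Add(-2, Rational(-1, 139)) = Rational(-279, 139) ≈ -2.0072)
Mul(63, Add(O, 154)) = Mul(63, Add(Rational(-279, 139), 154)) = Mul(63, Rational(21127, 139)) = Rational(1331001, 139)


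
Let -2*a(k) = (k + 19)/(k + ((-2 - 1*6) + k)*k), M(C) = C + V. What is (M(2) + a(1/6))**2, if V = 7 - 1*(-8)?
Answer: 1085764/1681 ≈ 645.90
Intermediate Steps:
V = 15 (V = 7 + 8 = 15)
M(C) = 15 + C (M(C) = C + 15 = 15 + C)
a(k) = -(19 + k)/(2*(k + k*(-8 + k))) (a(k) = -(k + 19)/(2*(k + ((-2 - 1*6) + k)*k)) = -(19 + k)/(2*(k + ((-2 - 6) + k)*k)) = -(19 + k)/(2*(k + (-8 + k)*k)) = -(19 + k)/(2*(k + k*(-8 + k))))
(M(2) + a(1/6))**2 = ((15 + 2) + (-19 - 1/6)/(2*(1/6)*(-7 + 1/6)))**2 = (17 + (-19 - 1*1/6)/(2*(1/6)*(-7 + 1/6)))**2 = (17 + (1/2)*6*(-19 - 1/6)/(-41/6))**2 = (17 + (1/2)*6*(-6/41)*(-115/6))**2 = (17 + 345/41)**2 = (1042/41)**2 = 1085764/1681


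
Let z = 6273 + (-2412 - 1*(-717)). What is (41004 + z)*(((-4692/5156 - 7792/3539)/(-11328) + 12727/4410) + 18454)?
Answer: 5325674517453786394477/6330278381280 ≈ 8.4130e+8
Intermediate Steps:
z = 4578 (z = 6273 + (-2412 + 717) = 6273 - 1695 = 4578)
(41004 + z)*(((-4692/5156 - 7792/3539)/(-11328) + 12727/4410) + 18454) = (41004 + 4578)*(((-4692/5156 - 7792/3539)/(-11328) + 12727/4410) + 18454) = 45582*(((-4692*1/5156 - 7792*1/3539)*(-1/11328) + 12727*(1/4410)) + 18454) = 45582*(((-1173/1289 - 7792/3539)*(-1/11328) + 12727/4410) + 18454) = 45582*((-14195135/4561771*(-1/11328) + 12727/4410) + 18454) = 45582*((14195135/51675741888 + 12727/4410) + 18454) = 45582*(109623294592321/37981670287680 + 18454) = 45582*(701023366783439041/37981670287680) = 5325674517453786394477/6330278381280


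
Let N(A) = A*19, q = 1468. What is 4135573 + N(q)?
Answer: 4163465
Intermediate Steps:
N(A) = 19*A
4135573 + N(q) = 4135573 + 19*1468 = 4135573 + 27892 = 4163465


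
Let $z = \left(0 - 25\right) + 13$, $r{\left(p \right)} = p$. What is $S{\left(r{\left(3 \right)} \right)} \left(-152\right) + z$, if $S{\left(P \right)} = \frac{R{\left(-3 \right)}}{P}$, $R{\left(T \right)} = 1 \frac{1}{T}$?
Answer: $\frac{44}{9} \approx 4.8889$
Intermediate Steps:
$R{\left(T \right)} = \frac{1}{T}$
$z = -12$ ($z = -25 + 13 = -12$)
$S{\left(P \right)} = - \frac{1}{3 P}$ ($S{\left(P \right)} = \frac{1}{\left(-3\right) P} = - \frac{1}{3 P}$)
$S{\left(r{\left(3 \right)} \right)} \left(-152\right) + z = - \frac{1}{3 \cdot 3} \left(-152\right) - 12 = \left(- \frac{1}{3}\right) \frac{1}{3} \left(-152\right) - 12 = \left(- \frac{1}{9}\right) \left(-152\right) - 12 = \frac{152}{9} - 12 = \frac{44}{9}$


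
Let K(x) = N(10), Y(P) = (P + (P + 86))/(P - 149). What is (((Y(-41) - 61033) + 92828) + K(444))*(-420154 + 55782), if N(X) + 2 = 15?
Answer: -1101044005976/95 ≈ -1.1590e+10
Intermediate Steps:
N(X) = 13 (N(X) = -2 + 15 = 13)
Y(P) = (86 + 2*P)/(-149 + P) (Y(P) = (P + (86 + P))/(-149 + P) = (86 + 2*P)/(-149 + P))
K(x) = 13
(((Y(-41) - 61033) + 92828) + K(444))*(-420154 + 55782) = (((2*(43 - 41)/(-149 - 41) - 61033) + 92828) + 13)*(-420154 + 55782) = (((2*2/(-190) - 61033) + 92828) + 13)*(-364372) = (((2*(-1/190)*2 - 61033) + 92828) + 13)*(-364372) = (((-2/95 - 61033) + 92828) + 13)*(-364372) = ((-5798137/95 + 92828) + 13)*(-364372) = (3020523/95 + 13)*(-364372) = (3021758/95)*(-364372) = -1101044005976/95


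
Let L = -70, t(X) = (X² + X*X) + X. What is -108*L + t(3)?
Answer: 7581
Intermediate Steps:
t(X) = X + 2*X² (t(X) = (X² + X²) + X = 2*X² + X = X + 2*X²)
-108*L + t(3) = -108*(-70) + 3*(1 + 2*3) = 7560 + 3*(1 + 6) = 7560 + 3*7 = 7560 + 21 = 7581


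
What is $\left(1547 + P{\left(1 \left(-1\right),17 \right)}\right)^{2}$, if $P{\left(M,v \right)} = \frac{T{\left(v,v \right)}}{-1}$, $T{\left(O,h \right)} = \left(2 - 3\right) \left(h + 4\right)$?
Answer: $2458624$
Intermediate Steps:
$T{\left(O,h \right)} = -4 - h$ ($T{\left(O,h \right)} = - (4 + h) = -4 - h$)
$P{\left(M,v \right)} = 4 + v$ ($P{\left(M,v \right)} = \frac{-4 - v}{-1} = \left(-4 - v\right) \left(-1\right) = 4 + v$)
$\left(1547 + P{\left(1 \left(-1\right),17 \right)}\right)^{2} = \left(1547 + \left(4 + 17\right)\right)^{2} = \left(1547 + 21\right)^{2} = 1568^{2} = 2458624$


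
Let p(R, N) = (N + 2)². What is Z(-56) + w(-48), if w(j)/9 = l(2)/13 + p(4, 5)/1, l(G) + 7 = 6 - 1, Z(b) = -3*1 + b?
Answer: 4948/13 ≈ 380.62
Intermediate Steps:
Z(b) = -3 + b
l(G) = -2 (l(G) = -7 + (6 - 1) = -7 + 5 = -2)
p(R, N) = (2 + N)²
w(j) = 5715/13 (w(j) = 9*(-2/13 + (2 + 5)²/1) = 9*(-2*1/13 + 7²*1) = 9*(-2/13 + 49*1) = 9*(-2/13 + 49) = 9*(635/13) = 5715/13)
Z(-56) + w(-48) = (-3 - 56) + 5715/13 = -59 + 5715/13 = 4948/13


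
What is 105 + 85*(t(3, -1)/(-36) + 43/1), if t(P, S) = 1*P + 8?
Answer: 134425/36 ≈ 3734.0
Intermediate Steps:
t(P, S) = 8 + P (t(P, S) = P + 8 = 8 + P)
105 + 85*(t(3, -1)/(-36) + 43/1) = 105 + 85*((8 + 3)/(-36) + 43/1) = 105 + 85*(11*(-1/36) + 43*1) = 105 + 85*(-11/36 + 43) = 105 + 85*(1537/36) = 105 + 130645/36 = 134425/36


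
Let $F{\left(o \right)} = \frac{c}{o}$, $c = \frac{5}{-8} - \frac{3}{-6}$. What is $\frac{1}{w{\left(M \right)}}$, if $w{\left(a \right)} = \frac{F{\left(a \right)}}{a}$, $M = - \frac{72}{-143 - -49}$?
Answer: $- \frac{10368}{2209} \approx -4.6935$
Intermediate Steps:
$c = - \frac{1}{8}$ ($c = 5 \left(- \frac{1}{8}\right) - - \frac{1}{2} = - \frac{5}{8} + \frac{1}{2} = - \frac{1}{8} \approx -0.125$)
$F{\left(o \right)} = - \frac{1}{8 o}$
$M = \frac{36}{47}$ ($M = - \frac{72}{-143 + 49} = - \frac{72}{-94} = \left(-72\right) \left(- \frac{1}{94}\right) = \frac{36}{47} \approx 0.76596$)
$w{\left(a \right)} = - \frac{1}{8 a^{2}}$ ($w{\left(a \right)} = \frac{\left(- \frac{1}{8}\right) \frac{1}{a}}{a} = - \frac{1}{8 a^{2}}$)
$\frac{1}{w{\left(M \right)}} = \frac{1}{\left(- \frac{1}{8}\right) \frac{1}{\frac{1296}{2209}}} = \frac{1}{\left(- \frac{1}{8}\right) \frac{2209}{1296}} = \frac{1}{- \frac{2209}{10368}} = - \frac{10368}{2209}$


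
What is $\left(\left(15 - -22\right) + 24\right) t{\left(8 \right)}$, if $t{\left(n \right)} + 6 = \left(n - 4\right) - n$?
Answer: $-610$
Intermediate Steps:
$t{\left(n \right)} = -10$ ($t{\left(n \right)} = -6 + \left(\left(n - 4\right) - n\right) = -6 + \left(\left(-4 + n\right) - n\right) = -6 - 4 = -10$)
$\left(\left(15 - -22\right) + 24\right) t{\left(8 \right)} = \left(\left(15 - -22\right) + 24\right) \left(-10\right) = \left(\left(15 + 22\right) + 24\right) \left(-10\right) = \left(37 + 24\right) \left(-10\right) = 61 \left(-10\right) = -610$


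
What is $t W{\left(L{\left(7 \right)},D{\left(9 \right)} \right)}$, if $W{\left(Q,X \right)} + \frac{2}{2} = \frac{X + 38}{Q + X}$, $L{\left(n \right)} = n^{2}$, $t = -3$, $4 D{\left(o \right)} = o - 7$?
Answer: $\frac{2}{3} \approx 0.66667$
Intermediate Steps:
$D{\left(o \right)} = - \frac{7}{4} + \frac{o}{4}$ ($D{\left(o \right)} = \frac{o - 7}{4} = \frac{-7 + o}{4} = - \frac{7}{4} + \frac{o}{4}$)
$W{\left(Q,X \right)} = -1 + \frac{38 + X}{Q + X}$ ($W{\left(Q,X \right)} = -1 + \frac{X + 38}{Q + X} = -1 + \frac{38 + X}{Q + X}$)
$t W{\left(L{\left(7 \right)},D{\left(9 \right)} \right)} = - 3 \frac{38 - 7^{2}}{7^{2} + \left(- \frac{7}{4} + \frac{1}{4} \cdot 9\right)} = - 3 \frac{38 - 49}{49 + \left(- \frac{7}{4} + \frac{9}{4}\right)} = - 3 \frac{38 - 49}{49 + \frac{1}{2}} = - 3 \frac{1}{\frac{99}{2}} \left(-11\right) = - 3 \cdot \frac{2}{99} \left(-11\right) = \left(-3\right) \left(- \frac{2}{9}\right) = \frac{2}{3}$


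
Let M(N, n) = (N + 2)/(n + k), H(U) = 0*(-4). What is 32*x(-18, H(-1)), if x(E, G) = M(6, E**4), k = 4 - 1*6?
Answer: 128/52487 ≈ 0.0024387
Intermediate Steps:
H(U) = 0
k = -2 (k = 4 - 6 = -2)
M(N, n) = (2 + N)/(-2 + n) (M(N, n) = (N + 2)/(n - 2) = (2 + N)/(-2 + n))
x(E, G) = 8/(-2 + E**4) (x(E, G) = (2 + 6)/(-2 + E**4) = 8/(-2 + E**4))
32*x(-18, H(-1)) = 32*(8/(-2 + (-18)**4)) = 32*(8/(-2 + 104976)) = 32*(8/104974) = 32*(8*(1/104974)) = 32*(4/52487) = 128/52487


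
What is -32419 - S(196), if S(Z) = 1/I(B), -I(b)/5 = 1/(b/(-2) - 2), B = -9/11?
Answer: -713225/22 ≈ -32419.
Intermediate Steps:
B = -9/11 (B = -9*1/11 = -9/11 ≈ -0.81818)
I(b) = -5/(-2 - b/2) (I(b) = -5/(b/(-2) - 2) = -5/(b*(-½) - 2) = -5/(-b/2 - 2) = -5/(-2 - b/2))
S(Z) = 7/22 (S(Z) = 1/(10/(4 - 9/11)) = 1/(10/(35/11)) = 1/(10*(11/35)) = 1/(22/7) = 7/22)
-32419 - S(196) = -32419 - 1*7/22 = -32419 - 7/22 = -713225/22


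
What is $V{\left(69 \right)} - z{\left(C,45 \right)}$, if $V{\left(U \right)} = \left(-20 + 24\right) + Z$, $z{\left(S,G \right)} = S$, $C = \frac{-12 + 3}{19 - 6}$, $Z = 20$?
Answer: $\frac{321}{13} \approx 24.692$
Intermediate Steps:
$C = - \frac{9}{13} \approx -0.69231$
$V{\left(U \right)} = 24$ ($V{\left(U \right)} = \left(-20 + 24\right) + 20 = 4 + 20 = 24$)
$V{\left(69 \right)} - z{\left(C,45 \right)} = 24 - - \frac{9}{13} = 24 + \frac{9}{13} = \frac{321}{13}$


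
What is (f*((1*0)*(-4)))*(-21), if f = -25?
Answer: 0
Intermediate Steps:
(f*((1*0)*(-4)))*(-21) = -25*1*0*(-4)*(-21) = -0*(-4)*(-21) = -25*0*(-21) = 0*(-21) = 0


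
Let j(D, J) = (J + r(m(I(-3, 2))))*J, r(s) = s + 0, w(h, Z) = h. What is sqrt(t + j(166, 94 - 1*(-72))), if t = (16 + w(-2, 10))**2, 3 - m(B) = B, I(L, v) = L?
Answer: 2*sqrt(7187) ≈ 169.55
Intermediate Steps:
m(B) = 3 - B
r(s) = s
t = 196 (t = (16 - 2)**2 = 14**2 = 196)
j(D, J) = J*(6 + J) (j(D, J) = (J + (3 - 1*(-3)))*J = (J + (3 + 3))*J = (J + 6)*J = (6 + J)*J = J*(6 + J))
sqrt(t + j(166, 94 - 1*(-72))) = sqrt(196 + (94 - 1*(-72))*(6 + (94 - 1*(-72)))) = sqrt(196 + (94 + 72)*(6 + (94 + 72))) = sqrt(196 + 166*(6 + 166)) = sqrt(196 + 166*172) = sqrt(196 + 28552) = sqrt(28748) = 2*sqrt(7187)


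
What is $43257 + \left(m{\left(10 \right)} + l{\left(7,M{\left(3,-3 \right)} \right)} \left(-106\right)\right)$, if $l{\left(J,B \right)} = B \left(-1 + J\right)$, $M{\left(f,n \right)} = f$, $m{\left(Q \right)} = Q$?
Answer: $41359$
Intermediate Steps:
$43257 + \left(m{\left(10 \right)} + l{\left(7,M{\left(3,-3 \right)} \right)} \left(-106\right)\right) = 43257 + \left(10 + 3 \left(-1 + 7\right) \left(-106\right)\right) = 43257 + \left(10 + 3 \cdot 6 \left(-106\right)\right) = 43257 + \left(10 + 18 \left(-106\right)\right) = 43257 + \left(10 - 1908\right) = 43257 - 1898 = 41359$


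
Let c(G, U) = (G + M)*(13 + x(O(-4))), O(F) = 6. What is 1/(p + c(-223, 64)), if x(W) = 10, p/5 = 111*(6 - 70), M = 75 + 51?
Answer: -1/37751 ≈ -2.6489e-5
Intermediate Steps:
M = 126
p = -35520 (p = 5*(111*(6 - 70)) = 5*(111*(-64)) = 5*(-7104) = -35520)
c(G, U) = 2898 + 23*G (c(G, U) = (G + 126)*(13 + 10) = (126 + G)*23 = 2898 + 23*G)
1/(p + c(-223, 64)) = 1/(-35520 + (2898 + 23*(-223))) = 1/(-35520 + (2898 - 5129)) = 1/(-35520 - 2231) = 1/(-37751) = -1/37751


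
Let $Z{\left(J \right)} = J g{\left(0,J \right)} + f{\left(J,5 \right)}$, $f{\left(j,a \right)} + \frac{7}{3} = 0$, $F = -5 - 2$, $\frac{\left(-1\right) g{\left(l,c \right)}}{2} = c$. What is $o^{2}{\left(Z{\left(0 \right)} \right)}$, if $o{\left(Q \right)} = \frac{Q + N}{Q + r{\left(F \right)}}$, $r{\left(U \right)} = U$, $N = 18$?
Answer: $\frac{2209}{784} \approx 2.8176$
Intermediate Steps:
$g{\left(l,c \right)} = - 2 c$
$F = -7$
$f{\left(j,a \right)} = - \frac{7}{3}$ ($f{\left(j,a \right)} = - \frac{7}{3} + 0 = - \frac{7}{3}$)
$Z{\left(J \right)} = - \frac{7}{3} - 2 J^{2}$ ($Z{\left(J \right)} = J \left(- 2 J\right) - \frac{7}{3} = - 2 J^{2} - \frac{7}{3} = - \frac{7}{3} - 2 J^{2}$)
$o{\left(Q \right)} = \frac{18 + Q}{-7 + Q}$ ($o{\left(Q \right)} = \frac{Q + 18}{Q - 7} = \frac{18 + Q}{-7 + Q}$)
$o^{2}{\left(Z{\left(0 \right)} \right)} = \left(\frac{18 - \left(\frac{7}{3} + 2 \cdot 0^{2}\right)}{-7 - \left(\frac{7}{3} + 2 \cdot 0^{2}\right)}\right)^{2} = \left(\frac{18 - \frac{7}{3}}{-7 - \frac{7}{3}}\right)^{2} = \left(\frac{1}{- \frac{28}{3}} \cdot \frac{47}{3}\right)^{2} = \left(\left(- \frac{3}{28}\right) \frac{47}{3}\right)^{2} = \left(- \frac{47}{28}\right)^{2} = \frac{2209}{784}$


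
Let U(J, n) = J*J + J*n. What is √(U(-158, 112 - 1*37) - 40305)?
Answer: I*√27191 ≈ 164.9*I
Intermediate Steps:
U(J, n) = J² + J*n
√(U(-158, 112 - 1*37) - 40305) = √(-158*(-158 + (112 - 1*37)) - 40305) = √(-158*(-158 + (112 - 37)) - 40305) = √(-158*(-158 + 75) - 40305) = √(-158*(-83) - 40305) = √(13114 - 40305) = √(-27191) = I*√27191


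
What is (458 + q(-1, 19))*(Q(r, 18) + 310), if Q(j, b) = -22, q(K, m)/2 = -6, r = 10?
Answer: 128448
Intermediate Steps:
q(K, m) = -12 (q(K, m) = 2*(-6) = -12)
(458 + q(-1, 19))*(Q(r, 18) + 310) = (458 - 12)*(-22 + 310) = 446*288 = 128448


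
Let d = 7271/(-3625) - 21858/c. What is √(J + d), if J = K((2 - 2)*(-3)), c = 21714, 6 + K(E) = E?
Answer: 3*I*√6893699088430/2623775 ≈ 3.0021*I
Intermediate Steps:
K(E) = -6 + E
J = -6 (J = -6 + (2 - 2)*(-3) = -6 + 0*(-3) = -6 + 0 = -6)
d = -39519624/13118875 (d = 7271/(-3625) - 21858/21714 = 7271*(-1/3625) - 21858*1/21714 = -7271/3625 - 3643/3619 = -39519624/13118875 ≈ -3.0124)
√(J + d) = √(-6 - 39519624/13118875) = √(-118232874/13118875) = 3*I*√6893699088430/2623775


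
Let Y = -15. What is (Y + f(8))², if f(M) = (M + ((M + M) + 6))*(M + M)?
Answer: 216225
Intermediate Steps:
f(M) = 2*M*(6 + 3*M) (f(M) = (M + (2*M + 6))*(2*M) = (M + (6 + 2*M))*(2*M) = (6 + 3*M)*(2*M) = 2*M*(6 + 3*M))
(Y + f(8))² = (-15 + 6*8*(2 + 8))² = (-15 + 6*8*10)² = (-15 + 480)² = 465² = 216225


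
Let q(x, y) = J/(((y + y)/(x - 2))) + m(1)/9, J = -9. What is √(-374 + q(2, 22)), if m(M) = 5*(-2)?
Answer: 4*I*√211/3 ≈ 19.368*I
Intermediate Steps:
m(M) = -10
q(x, y) = -10/9 - 9*(-2 + x)/(2*y) (q(x, y) = -9*(x - 2)/(y + y) - 10/9 = -9*(-2 + x)/(2*y) - 10*⅑ = -9*(-2 + x)/(2*y) - 10/9 = -10/9 - 9*(-2 + x)/(2*y))
√(-374 + q(2, 22)) = √(-374 + (1/18)*(162 - 81*2 - 20*22)/22) = √(-374 + (1/18)*(1/22)*(162 - 162 - 440)) = √(-374 + (1/18)*(1/22)*(-440)) = √(-374 - 10/9) = √(-3376/9) = 4*I*√211/3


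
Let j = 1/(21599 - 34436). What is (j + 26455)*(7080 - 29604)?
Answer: -2549738077672/4279 ≈ -5.9587e+8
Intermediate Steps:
j = -1/12837 (j = 1/(-12837) = -1/12837 ≈ -7.7900e-5)
(j + 26455)*(7080 - 29604) = (-1/12837 + 26455)*(7080 - 29604) = (339602834/12837)*(-22524) = -2549738077672/4279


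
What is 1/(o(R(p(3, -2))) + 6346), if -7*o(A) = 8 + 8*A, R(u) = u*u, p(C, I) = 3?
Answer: 7/44342 ≈ 0.00015786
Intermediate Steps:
R(u) = u²
o(A) = -8/7 - 8*A/7 (o(A) = -(8 + 8*A)/7 = -8/7 - 8*A/7)
1/(o(R(p(3, -2))) + 6346) = 1/((-8/7 - 8/7*3²) + 6346) = 1/((-8/7 - 8/7*9) + 6346) = 1/((-8/7 - 72/7) + 6346) = 1/(-80/7 + 6346) = 1/(44342/7) = 7/44342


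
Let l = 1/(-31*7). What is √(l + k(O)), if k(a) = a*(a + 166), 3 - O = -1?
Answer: √32020303/217 ≈ 26.077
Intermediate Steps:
O = 4 (O = 3 - 1*(-1) = 3 + 1 = 4)
l = -1/217 (l = 1/(-217) = -1/217 ≈ -0.0046083)
k(a) = a*(166 + a)
√(l + k(O)) = √(-1/217 + 4*(166 + 4)) = √(-1/217 + 4*170) = √(-1/217 + 680) = √(147559/217) = √32020303/217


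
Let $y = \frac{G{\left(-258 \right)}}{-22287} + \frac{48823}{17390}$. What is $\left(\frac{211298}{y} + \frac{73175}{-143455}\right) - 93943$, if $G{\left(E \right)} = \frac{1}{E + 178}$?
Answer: $- \frac{4666006140253583136}{249753644332777} \approx -18682.0$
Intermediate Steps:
$G{\left(E \right)} = \frac{1}{178 + E}$
$y = \frac{8704947347}{3100567440}$ ($y = \frac{1}{\left(178 - 258\right) \left(-22287\right)} + \frac{48823}{17390} = \frac{1}{-80} \left(- \frac{1}{22287}\right) + 48823 \cdot \frac{1}{17390} = \left(- \frac{1}{80}\right) \left(- \frac{1}{22287}\right) + \frac{48823}{17390} = \frac{1}{1782960} + \frac{48823}{17390} = \frac{8704947347}{3100567440} \approx 2.8075$)
$\left(\frac{211298}{y} + \frac{73175}{-143455}\right) - 93943 = \left(\frac{211298}{\frac{8704947347}{3100567440}} + \frac{73175}{-143455}\right) - 93943 = \left(211298 \cdot \frac{3100567440}{8704947347} + 73175 \left(- \frac{1}{143455}\right)\right) - 93943 = \left(\frac{655143698937120}{8704947347} - \frac{14635}{28691}\right) - 93943 = \frac{18796600469300486575}{249753644332777} - 93943 = - \frac{4666006140253583136}{249753644332777}$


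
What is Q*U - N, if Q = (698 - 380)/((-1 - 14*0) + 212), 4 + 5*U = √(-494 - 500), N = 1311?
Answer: -1384377/1055 + 318*I*√994/1055 ≈ -1312.2 + 9.5032*I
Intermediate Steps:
U = -⅘ + I*√994/5 (U = -⅘ + √(-494 - 500)/5 = -⅘ + √(-994)/5 = -⅘ + (I*√994)/5 = -⅘ + I*√994/5 ≈ -0.8 + 6.3055*I)
Q = 318/211 (Q = 318/((-1 + 0) + 212) = 318/(-1 + 212) = 318/211 ≈ 1.5071)
Q*U - N = 318*(-⅘ + I*√994/5)/211 - 1*1311 = (-1272/1055 + 318*I*√994/1055) - 1311 = -1384377/1055 + 318*I*√994/1055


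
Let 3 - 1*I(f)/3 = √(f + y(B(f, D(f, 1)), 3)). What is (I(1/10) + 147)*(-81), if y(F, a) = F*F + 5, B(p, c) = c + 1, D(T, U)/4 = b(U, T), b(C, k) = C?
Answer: -12636 + 243*√3010/10 ≈ -11303.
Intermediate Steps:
D(T, U) = 4*U
B(p, c) = 1 + c
y(F, a) = 5 + F² (y(F, a) = F² + 5 = 5 + F²)
I(f) = 9 - 3*√(30 + f) (I(f) = 9 - 3*√(f + (5 + (1 + 4*1)²)) = 9 - 3*√(f + (5 + (1 + 4)²)) = 9 - 3*√(f + (5 + 5²)) = 9 - 3*√(f + (5 + 25)) = 9 - 3*√(f + 30) = 9 - 3*√(30 + f))
(I(1/10) + 147)*(-81) = ((9 - 3*√(30 + 1/10)) + 147)*(-81) = ((9 - 3*√(30 + ⅒)) + 147)*(-81) = ((9 - 3*√3010/10) + 147)*(-81) = (156 - 3*√3010/10)*(-81) = -12636 + 243*√3010/10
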